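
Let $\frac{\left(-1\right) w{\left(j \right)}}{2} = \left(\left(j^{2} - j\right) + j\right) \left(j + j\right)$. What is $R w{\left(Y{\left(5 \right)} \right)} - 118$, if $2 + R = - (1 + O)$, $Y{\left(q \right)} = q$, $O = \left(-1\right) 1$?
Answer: $882$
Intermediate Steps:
$O = -1$
$w{\left(j \right)} = - 4 j^{3}$ ($w{\left(j \right)} = - 2 \left(\left(j^{2} - j\right) + j\right) \left(j + j\right) = - 2 j^{2} \cdot 2 j = - 2 \cdot 2 j^{3} = - 4 j^{3}$)
$R = -2$ ($R = -2 - \left(1 - 1\right) = -2 - 0 = -2 + 0 = -2$)
$R w{\left(Y{\left(5 \right)} \right)} - 118 = - 2 \left(- 4 \cdot 5^{3}\right) - 118 = - 2 \left(\left(-4\right) 125\right) - 118 = \left(-2\right) \left(-500\right) - 118 = 1000 - 118 = 882$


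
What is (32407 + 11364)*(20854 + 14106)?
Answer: 1530234160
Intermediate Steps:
(32407 + 11364)*(20854 + 14106) = 43771*34960 = 1530234160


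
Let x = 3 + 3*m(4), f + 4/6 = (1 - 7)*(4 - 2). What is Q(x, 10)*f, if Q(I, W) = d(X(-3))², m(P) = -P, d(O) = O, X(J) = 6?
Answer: -456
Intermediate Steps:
f = -38/3 (f = -⅔ + (1 - 7)*(4 - 2) = -⅔ - 6*2 = -⅔ - 12 = -38/3 ≈ -12.667)
x = -9 (x = 3 + 3*(-1*4) = 3 + 3*(-4) = 3 - 12 = -9)
Q(I, W) = 36 (Q(I, W) = 6² = 36)
Q(x, 10)*f = 36*(-38/3) = -456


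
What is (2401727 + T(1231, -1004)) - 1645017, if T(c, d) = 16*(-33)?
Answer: 756182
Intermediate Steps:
T(c, d) = -528
(2401727 + T(1231, -1004)) - 1645017 = (2401727 - 528) - 1645017 = 2401199 - 1645017 = 756182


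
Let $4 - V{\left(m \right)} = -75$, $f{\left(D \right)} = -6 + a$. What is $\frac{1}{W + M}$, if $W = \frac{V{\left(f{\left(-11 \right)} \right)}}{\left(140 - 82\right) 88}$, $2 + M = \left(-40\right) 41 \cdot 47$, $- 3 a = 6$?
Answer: $- \frac{5104}{393426449} \approx -1.2973 \cdot 10^{-5}$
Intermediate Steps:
$a = -2$ ($a = \left(- \frac{1}{3}\right) 6 = -2$)
$f{\left(D \right)} = -8$ ($f{\left(D \right)} = -6 - 2 = -8$)
$V{\left(m \right)} = 79$ ($V{\left(m \right)} = 4 - -75 = 4 + 75 = 79$)
$M = -77082$ ($M = -2 + \left(-40\right) 41 \cdot 47 = -2 - 77080 = -77082$)
$W = \frac{79}{5104}$ ($W = \frac{79}{\left(140 - 82\right) 88} = \frac{79}{58 \cdot 88} = \frac{79}{5104} \approx 0.015478$)
$\frac{1}{W + M} = \frac{1}{\frac{79}{5104} - 77082} = \frac{1}{- \frac{393426449}{5104}} = - \frac{5104}{393426449}$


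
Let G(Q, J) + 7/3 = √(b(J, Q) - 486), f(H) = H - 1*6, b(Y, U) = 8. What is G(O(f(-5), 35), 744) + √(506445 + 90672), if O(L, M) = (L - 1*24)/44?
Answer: -7/3 + √597117 + I*√478 ≈ 770.4 + 21.863*I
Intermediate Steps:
f(H) = -6 + H (f(H) = H - 6 = -6 + H)
O(L, M) = -6/11 + L/44 (O(L, M) = (L - 24)*(1/44) = (-24 + L)*(1/44) = -6/11 + L/44)
G(Q, J) = -7/3 + I*√478 (G(Q, J) = -7/3 + √(8 - 486) = -7/3 + √(-478) = -7/3 + I*√478)
G(O(f(-5), 35), 744) + √(506445 + 90672) = (-7/3 + I*√478) + √(506445 + 90672) = (-7/3 + I*√478) + √597117 = -7/3 + √597117 + I*√478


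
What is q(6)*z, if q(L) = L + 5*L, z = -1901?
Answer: -68436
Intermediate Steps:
q(L) = 6*L
q(6)*z = (6*6)*(-1901) = 36*(-1901) = -68436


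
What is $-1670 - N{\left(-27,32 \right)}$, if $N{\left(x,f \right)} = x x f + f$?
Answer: $-25030$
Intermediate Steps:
$N{\left(x,f \right)} = f + f x^{2}$ ($N{\left(x,f \right)} = x^{2} f + f = f x^{2} + f = f + f x^{2}$)
$-1670 - N{\left(-27,32 \right)} = -1670 - 32 \left(1 + \left(-27\right)^{2}\right) = -1670 - 32 \left(1 + 729\right) = -1670 - 32 \cdot 730 = -1670 - 23360 = -25030$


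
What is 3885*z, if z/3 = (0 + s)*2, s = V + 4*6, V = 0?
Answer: 559440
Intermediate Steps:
s = 24 (s = 0 + 4*6 = 0 + 24 = 24)
z = 144 (z = 3*((0 + 24)*2) = 3*(24*2) = 3*48 = 144)
3885*z = 3885*144 = 559440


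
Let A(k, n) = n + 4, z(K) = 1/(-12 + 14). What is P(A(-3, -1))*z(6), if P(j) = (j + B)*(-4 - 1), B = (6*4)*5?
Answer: -615/2 ≈ -307.50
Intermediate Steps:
z(K) = ½ (z(K) = 1/2 = ½)
B = 120 (B = 24*5 = 120)
A(k, n) = 4 + n
P(j) = -600 - 5*j (P(j) = (j + 120)*(-4 - 1) = (120 + j)*(-5) = -600 - 5*j)
P(A(-3, -1))*z(6) = (-600 - 5*(4 - 1))*(½) = (-600 - 5*3)*(½) = (-600 - 15)*(½) = -615*½ = -615/2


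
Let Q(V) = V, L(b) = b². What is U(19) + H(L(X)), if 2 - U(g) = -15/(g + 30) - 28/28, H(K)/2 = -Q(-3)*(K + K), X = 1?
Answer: 750/49 ≈ 15.306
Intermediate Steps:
H(K) = 12*K (H(K) = 2*(-(-3)*(K + K)) = 2*(-(-3)*2*K) = 2*(-(-6)*K) = 2*(6*K) = 12*K)
U(g) = 3 + 15/(30 + g) (U(g) = 2 - (-15/(g + 30) - 28/28) = 2 - (-15/(30 + g) - 28*1/28) = 2 - (-15/(30 + g) - 1) = 2 - (-1 - 15/(30 + g)) = 2 + (1 + 15/(30 + g)) = 3 + 15/(30 + g))
U(19) + H(L(X)) = 3*(35 + 19)/(30 + 19) + 12*1² = 3*54/49 + 12*1 = 3*(1/49)*54 + 12 = 162/49 + 12 = 750/49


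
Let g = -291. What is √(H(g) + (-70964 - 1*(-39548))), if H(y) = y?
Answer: 3*I*√3523 ≈ 178.06*I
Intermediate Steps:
√(H(g) + (-70964 - 1*(-39548))) = √(-291 + (-70964 - 1*(-39548))) = √(-291 + (-70964 + 39548)) = √(-291 - 31416) = √(-31707) = 3*I*√3523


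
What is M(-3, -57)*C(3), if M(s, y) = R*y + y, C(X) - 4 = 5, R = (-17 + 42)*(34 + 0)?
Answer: -436563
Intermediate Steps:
R = 850 (R = 25*34 = 850)
C(X) = 9 (C(X) = 4 + 5 = 9)
M(s, y) = 851*y (M(s, y) = 850*y + y = 851*y)
M(-3, -57)*C(3) = (851*(-57))*9 = -48507*9 = -436563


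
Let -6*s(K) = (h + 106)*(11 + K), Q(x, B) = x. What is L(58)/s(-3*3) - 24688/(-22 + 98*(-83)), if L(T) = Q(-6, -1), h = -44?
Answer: 209683/63209 ≈ 3.3173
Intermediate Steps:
L(T) = -6
s(K) = -341/3 - 31*K/3 (s(K) = -(-44 + 106)*(11 + K)/6 = -31*(11 + K)/3 = -(682 + 62*K)/6 = -341/3 - 31*K/3)
L(58)/s(-3*3) - 24688/(-22 + 98*(-83)) = -6/(-341/3 - (-31)*3) - 24688/(-22 + 98*(-83)) = -6/(-341/3 - 31/3*(-9)) - 24688/(-22 - 8134) = -6/(-341/3 + 93) - 24688/(-8156) = -6/(-62/3) - 24688*(-1/8156) = -6*(-3/62) + 6172/2039 = 9/31 + 6172/2039 = 209683/63209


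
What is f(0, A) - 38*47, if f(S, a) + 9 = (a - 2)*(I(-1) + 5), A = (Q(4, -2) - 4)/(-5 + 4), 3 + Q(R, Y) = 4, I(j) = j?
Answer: -1791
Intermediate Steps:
Q(R, Y) = 1 (Q(R, Y) = -3 + 4 = 1)
A = 3 (A = (1 - 4)/(-5 + 4) = -3/(-1) = -3*(-1) = 3)
f(S, a) = -17 + 4*a (f(S, a) = -9 + (a - 2)*(-1 + 5) = -9 + (-2 + a)*4 = -9 + (-8 + 4*a) = -17 + 4*a)
f(0, A) - 38*47 = (-17 + 4*3) - 38*47 = (-17 + 12) - 1786 = -5 - 1786 = -1791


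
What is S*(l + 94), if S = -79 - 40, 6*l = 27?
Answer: -23443/2 ≈ -11722.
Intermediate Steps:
l = 9/2 (l = (⅙)*27 = 9/2 ≈ 4.5000)
S = -119
S*(l + 94) = -119*(9/2 + 94) = -119*197/2 = -23443/2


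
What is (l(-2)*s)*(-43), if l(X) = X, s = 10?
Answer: 860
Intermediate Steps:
(l(-2)*s)*(-43) = -2*10*(-43) = -20*(-43) = 860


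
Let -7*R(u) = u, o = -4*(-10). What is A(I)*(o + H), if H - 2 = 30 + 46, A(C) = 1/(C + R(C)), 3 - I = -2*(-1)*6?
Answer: -413/27 ≈ -15.296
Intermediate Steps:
o = 40
I = -9 (I = 3 - (-2*(-1))*6 = 3 - 2*6 = 3 - 1*12 = 3 - 12 = -9)
R(u) = -u/7
A(C) = 7/(6*C) (A(C) = 1/(C - C/7) = 1/(6*C/7) = 7/(6*C))
H = 78 (H = 2 + (30 + 46) = 2 + 76 = 78)
A(I)*(o + H) = ((7/6)/(-9))*(40 + 78) = ((7/6)*(-⅑))*118 = -7/54*118 = -413/27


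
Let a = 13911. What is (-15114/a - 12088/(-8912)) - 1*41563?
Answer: -214697186759/5165618 ≈ -41563.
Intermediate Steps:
(-15114/a - 12088/(-8912)) - 1*41563 = (-15114/13911 - 12088/(-8912)) - 1*41563 = (-15114*1/13911 - 12088*(-1/8912)) - 41563 = (-5038/4637 + 1511/1114) - 41563 = 1394175/5165618 - 41563 = -214697186759/5165618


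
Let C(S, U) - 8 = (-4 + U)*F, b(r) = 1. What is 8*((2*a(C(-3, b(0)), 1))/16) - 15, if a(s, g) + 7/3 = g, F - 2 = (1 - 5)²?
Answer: -49/3 ≈ -16.333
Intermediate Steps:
F = 18 (F = 2 + (1 - 5)² = 2 + (-4)² = 2 + 16 = 18)
C(S, U) = -64 + 18*U (C(S, U) = 8 + (-4 + U)*18 = 8 + (-72 + 18*U) = -64 + 18*U)
a(s, g) = -7/3 + g
8*((2*a(C(-3, b(0)), 1))/16) - 15 = 8*((2*(-7/3 + 1))/16) - 15 = 8*((2*(-4/3))*(1/16)) - 15 = 8*(-8/3*1/16) - 15 = 8*(-⅙) - 15 = -4/3 - 15 = -49/3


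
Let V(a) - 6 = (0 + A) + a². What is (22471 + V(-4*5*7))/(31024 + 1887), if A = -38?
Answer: 42039/32911 ≈ 1.2774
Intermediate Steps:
V(a) = -32 + a² (V(a) = 6 + ((0 - 38) + a²) = 6 + (-38 + a²) = -32 + a²)
(22471 + V(-4*5*7))/(31024 + 1887) = (22471 + (-32 + (-4*5*7)²))/(31024 + 1887) = (22471 + (-32 + (-20*7)²))/32911 = (22471 + (-32 + (-140)²))*(1/32911) = (22471 + (-32 + 19600))*(1/32911) = (22471 + 19568)*(1/32911) = 42039*(1/32911) = 42039/32911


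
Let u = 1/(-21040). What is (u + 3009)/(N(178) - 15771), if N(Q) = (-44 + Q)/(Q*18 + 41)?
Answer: -41087773991/215351810288 ≈ -0.19079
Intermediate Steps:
u = -1/21040 ≈ -4.7529e-5
N(Q) = (-44 + Q)/(41 + 18*Q) (N(Q) = (-44 + Q)/(18*Q + 41) = (-44 + Q)/(41 + 18*Q))
(u + 3009)/(N(178) - 15771) = (-1/21040 + 3009)/((-44 + 178)/(41 + 18*178) - 15771) = 63309359/(21040*(134/(41 + 3204) - 15771)) = 63309359/(21040*(134/3245 - 15771)) = 63309359/(21040*(-51176761/3245)) = (63309359/21040)*(-3245/51176761) = -41087773991/215351810288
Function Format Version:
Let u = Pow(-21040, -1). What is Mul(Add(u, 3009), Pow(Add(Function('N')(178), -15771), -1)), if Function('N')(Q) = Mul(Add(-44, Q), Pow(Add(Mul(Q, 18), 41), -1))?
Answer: Rational(-41087773991, 215351810288) ≈ -0.19079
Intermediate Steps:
u = Rational(-1, 21040) ≈ -4.7529e-5
Function('N')(Q) = Mul(Pow(Add(41, Mul(18, Q)), -1), Add(-44, Q)) (Function('N')(Q) = Mul(Add(-44, Q), Pow(Add(Mul(18, Q), 41), -1)) = Mul(Add(-44, Q), Pow(Add(41, Mul(18, Q)), -1)) = Mul(Pow(Add(41, Mul(18, Q)), -1), Add(-44, Q)))
Mul(Add(u, 3009), Pow(Add(Function('N')(178), -15771), -1)) = Mul(Add(Rational(-1, 21040), 3009), Pow(Add(Mul(Pow(Add(41, Mul(18, 178)), -1), Add(-44, 178)), -15771), -1)) = Mul(Rational(63309359, 21040), Pow(Add(Mul(Pow(Add(41, 3204), -1), 134), -15771), -1)) = Mul(Rational(63309359, 21040), Pow(Add(Mul(Pow(3245, -1), 134), -15771), -1)) = Mul(Rational(63309359, 21040), Pow(Add(Mul(Rational(1, 3245), 134), -15771), -1)) = Mul(Rational(63309359, 21040), Pow(Add(Rational(134, 3245), -15771), -1)) = Mul(Rational(63309359, 21040), Pow(Rational(-51176761, 3245), -1)) = Mul(Rational(63309359, 21040), Rational(-3245, 51176761)) = Rational(-41087773991, 215351810288)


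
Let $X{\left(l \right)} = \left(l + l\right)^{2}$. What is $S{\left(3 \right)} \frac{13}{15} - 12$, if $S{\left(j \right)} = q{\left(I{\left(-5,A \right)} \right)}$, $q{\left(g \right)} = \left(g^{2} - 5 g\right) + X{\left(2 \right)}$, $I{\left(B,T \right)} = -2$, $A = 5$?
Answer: $14$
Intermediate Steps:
$X{\left(l \right)} = 4 l^{2}$ ($X{\left(l \right)} = \left(2 l\right)^{2} = 4 l^{2}$)
$q{\left(g \right)} = 16 + g^{2} - 5 g$ ($q{\left(g \right)} = \left(g^{2} - 5 g\right) + 4 \cdot 2^{2} = \left(g^{2} - 5 g\right) + 4 \cdot 4 = \left(g^{2} - 5 g\right) + 16 = 16 + g^{2} - 5 g$)
$S{\left(j \right)} = 30$ ($S{\left(j \right)} = 16 + \left(-2\right)^{2} - -10 = 16 + 4 + 10 = 30$)
$S{\left(3 \right)} \frac{13}{15} - 12 = 30 \cdot \frac{13}{15} - 12 = 26 - 12 = 14$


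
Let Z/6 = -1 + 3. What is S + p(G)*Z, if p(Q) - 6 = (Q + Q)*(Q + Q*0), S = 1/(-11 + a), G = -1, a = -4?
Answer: 1439/15 ≈ 95.933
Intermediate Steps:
S = -1/15 (S = 1/(-11 - 4) = 1/(-15) = -1/15 ≈ -0.066667)
Z = 12 (Z = 6*(-1 + 3) = 6*2 = 12)
p(Q) = 6 + 2*Q² (p(Q) = 6 + (Q + Q)*(Q + Q*0) = 6 + (2*Q)*(Q + 0) = 6 + (2*Q)*Q = 6 + 2*Q²)
S + p(G)*Z = -1/15 + (6 + 2*(-1)²)*12 = -1/15 + (6 + 2*1)*12 = -1/15 + (6 + 2)*12 = -1/15 + 8*12 = -1/15 + 96 = 1439/15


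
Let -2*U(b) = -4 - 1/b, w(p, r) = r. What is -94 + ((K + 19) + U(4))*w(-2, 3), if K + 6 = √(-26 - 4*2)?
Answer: -389/8 + 3*I*√34 ≈ -48.625 + 17.493*I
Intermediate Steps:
K = -6 + I*√34 (K = -6 + √(-26 - 4*2) = -6 + √(-26 - 8) = -6 + √(-34) = -6 + I*√34 ≈ -6.0 + 5.831*I)
U(b) = 2 + 1/(2*b) (U(b) = -(-4 - 1/b)/2 = 2 + 1/(2*b))
-94 + ((K + 19) + U(4))*w(-2, 3) = -94 + (((-6 + I*√34) + 19) + (2 + (½)/4))*3 = -94 + ((13 + I*√34) + (2 + (½)*(¼)))*3 = -94 + ((13 + I*√34) + (2 + ⅛))*3 = -94 + ((13 + I*√34) + 17/8)*3 = -94 + (121/8 + I*√34)*3 = -94 + (363/8 + 3*I*√34) = -389/8 + 3*I*√34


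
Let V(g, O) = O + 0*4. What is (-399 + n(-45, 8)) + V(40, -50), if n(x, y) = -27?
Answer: -476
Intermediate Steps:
V(g, O) = O (V(g, O) = O + 0 = O)
(-399 + n(-45, 8)) + V(40, -50) = (-399 - 27) - 50 = -426 - 50 = -476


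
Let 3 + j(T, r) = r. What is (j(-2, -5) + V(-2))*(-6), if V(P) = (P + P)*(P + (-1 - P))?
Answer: 24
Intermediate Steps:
V(P) = -2*P (V(P) = (2*P)*(-1) = -2*P)
j(T, r) = -3 + r
(j(-2, -5) + V(-2))*(-6) = ((-3 - 5) - 2*(-2))*(-6) = (-8 + 4)*(-6) = -4*(-6) = 24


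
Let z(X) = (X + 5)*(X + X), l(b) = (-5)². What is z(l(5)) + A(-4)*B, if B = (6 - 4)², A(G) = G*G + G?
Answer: 1548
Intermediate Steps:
A(G) = G + G² (A(G) = G² + G = G + G²)
l(b) = 25
B = 4 (B = 2² = 4)
z(X) = 2*X*(5 + X) (z(X) = (5 + X)*(2*X) = 2*X*(5 + X))
z(l(5)) + A(-4)*B = 2*25*(5 + 25) - 4*(1 - 4)*4 = 2*25*30 - 4*(-3)*4 = 1500 + 12*4 = 1500 + 48 = 1548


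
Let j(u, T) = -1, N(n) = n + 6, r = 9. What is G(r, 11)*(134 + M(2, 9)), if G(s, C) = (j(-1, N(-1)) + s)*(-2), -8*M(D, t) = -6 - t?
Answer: -2174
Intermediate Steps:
N(n) = 6 + n
M(D, t) = ¾ + t/8 (M(D, t) = -(-6 - t)/8 = ¾ + t/8)
G(s, C) = 2 - 2*s (G(s, C) = (-1 + s)*(-2) = 2 - 2*s)
G(r, 11)*(134 + M(2, 9)) = (2 - 2*9)*(134 + (¾ + (⅛)*9)) = (2 - 18)*(134 + (¾ + 9/8)) = -16*(134 + 15/8) = -16*1087/8 = -2174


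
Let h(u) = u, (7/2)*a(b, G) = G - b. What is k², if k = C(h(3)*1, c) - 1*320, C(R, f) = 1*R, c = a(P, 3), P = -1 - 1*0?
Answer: 100489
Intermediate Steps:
P = -1 (P = -1 + 0 = -1)
a(b, G) = -2*b/7 + 2*G/7 (a(b, G) = 2*(G - b)/7 = -2*b/7 + 2*G/7)
c = 8/7 (c = -2/7*(-1) + (2/7)*3 = 2/7 + 6/7 = 8/7 ≈ 1.1429)
C(R, f) = R
k = -317 (k = 3*1 - 1*320 = 3 - 320 = -317)
k² = (-317)² = 100489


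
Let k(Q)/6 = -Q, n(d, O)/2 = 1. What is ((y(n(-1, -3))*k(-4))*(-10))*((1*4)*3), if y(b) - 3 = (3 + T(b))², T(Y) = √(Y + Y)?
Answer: -80640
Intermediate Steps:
n(d, O) = 2 (n(d, O) = 2*1 = 2)
T(Y) = √2*√Y (T(Y) = √(2*Y) = √2*√Y)
k(Q) = -6*Q (k(Q) = 6*(-Q) = -6*Q)
y(b) = 3 + (3 + √2*√b)²
((y(n(-1, -3))*k(-4))*(-10))*((1*4)*3) = (((3 + (3 + √2*√2)²)*(-6*(-4)))*(-10))*((1*4)*3) = (((3 + (3 + 2)²)*24)*(-10))*(4*3) = (((3 + 5²)*24)*(-10))*12 = (((3 + 25)*24)*(-10))*12 = ((28*24)*(-10))*12 = (672*(-10))*12 = -6720*12 = -80640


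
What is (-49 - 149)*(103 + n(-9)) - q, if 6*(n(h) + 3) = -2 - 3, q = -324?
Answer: -19311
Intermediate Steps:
n(h) = -23/6 (n(h) = -3 + (-2 - 3)/6 = -3 + (⅙)*(-5) = -3 - ⅚ = -23/6)
(-49 - 149)*(103 + n(-9)) - q = (-49 - 149)*(103 - 23/6) - 1*(-324) = -198*595/6 + 324 = -19635 + 324 = -19311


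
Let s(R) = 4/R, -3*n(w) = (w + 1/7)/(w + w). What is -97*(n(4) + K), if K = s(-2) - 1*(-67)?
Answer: -1056427/168 ≈ -6288.3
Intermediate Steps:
n(w) = -(⅐ + w)/(6*w) (n(w) = -(w + 1/7)/(3*(w + w)) = -(w + ⅐)/(3*(2*w)) = -(⅐ + w)*1/(2*w)/3 = -(⅐ + w)/(6*w))
K = 65 (K = 4/(-2) - 1*(-67) = 4*(-½) + 67 = -2 + 67 = 65)
-97*(n(4) + K) = -97*((1/42)*(-1 - 7*4)/4 + 65) = -97*((1/42)*(¼)*(-1 - 28) + 65) = -97*((1/42)*(¼)*(-29) + 65) = -97*(-29/168 + 65) = -97*10891/168 = -1056427/168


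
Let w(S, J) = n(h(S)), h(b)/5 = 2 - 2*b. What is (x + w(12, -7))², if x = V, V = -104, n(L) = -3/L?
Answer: 130804969/12100 ≈ 10810.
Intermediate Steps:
h(b) = 10 - 10*b (h(b) = 5*(2 - 2*b) = 10 - 10*b)
w(S, J) = -3/(10 - 10*S)
x = -104
(x + w(12, -7))² = (-104 + 3/(10*(-1 + 12)))² = (-104 + (3/10)/11)² = (-104 + (3/10)*(1/11))² = (-104 + 3/110)² = (-11437/110)² = 130804969/12100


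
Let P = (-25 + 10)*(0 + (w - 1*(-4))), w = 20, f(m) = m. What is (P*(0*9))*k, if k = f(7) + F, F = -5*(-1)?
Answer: 0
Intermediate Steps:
F = 5
k = 12 (k = 7 + 5 = 12)
P = -360 (P = (-25 + 10)*(0 + (20 - 1*(-4))) = -15*(0 + (20 + 4)) = -15*(0 + 24) = -15*24 = -360)
(P*(0*9))*k = -0*9*12 = -360*0*12 = 0*12 = 0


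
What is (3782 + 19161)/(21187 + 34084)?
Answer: 22943/55271 ≈ 0.41510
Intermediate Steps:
(3782 + 19161)/(21187 + 34084) = 22943/55271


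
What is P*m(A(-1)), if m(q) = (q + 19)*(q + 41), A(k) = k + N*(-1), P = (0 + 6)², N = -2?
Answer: 30240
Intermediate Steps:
P = 36 (P = 6² = 36)
A(k) = 2 + k (A(k) = k - 2*(-1) = k + 2 = 2 + k)
m(q) = (19 + q)*(41 + q)
P*m(A(-1)) = 36*(779 + (2 - 1)² + 60*(2 - 1)) = 36*(779 + 1² + 60*1) = 36*(779 + 1 + 60) = 36*840 = 30240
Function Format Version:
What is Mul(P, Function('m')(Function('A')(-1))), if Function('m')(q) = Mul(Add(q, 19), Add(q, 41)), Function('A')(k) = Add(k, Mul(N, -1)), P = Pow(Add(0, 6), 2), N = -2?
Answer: 30240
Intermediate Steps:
P = 36 (P = Pow(6, 2) = 36)
Function('A')(k) = Add(2, k) (Function('A')(k) = Add(k, Mul(-2, -1)) = Add(k, 2) = Add(2, k))
Function('m')(q) = Mul(Add(19, q), Add(41, q))
Mul(P, Function('m')(Function('A')(-1))) = Mul(36, Add(779, Pow(Add(2, -1), 2), Mul(60, Add(2, -1)))) = Mul(36, Add(779, Pow(1, 2), Mul(60, 1))) = Mul(36, Add(779, 1, 60)) = Mul(36, 840) = 30240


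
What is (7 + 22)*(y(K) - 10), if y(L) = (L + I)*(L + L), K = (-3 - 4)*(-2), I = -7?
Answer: 5394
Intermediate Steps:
K = 14 (K = -7*(-2) = 14)
y(L) = 2*L*(-7 + L) (y(L) = (L - 7)*(L + L) = (-7 + L)*(2*L) = 2*L*(-7 + L))
(7 + 22)*(y(K) - 10) = (7 + 22)*(2*14*(-7 + 14) - 10) = 29*(2*14*7 - 10) = 29*(196 - 10) = 29*186 = 5394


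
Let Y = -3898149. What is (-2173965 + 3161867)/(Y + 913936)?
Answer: -987902/2984213 ≈ -0.33104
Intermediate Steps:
(-2173965 + 3161867)/(Y + 913936) = (-2173965 + 3161867)/(-3898149 + 913936) = 987902/(-2984213) = 987902*(-1/2984213) = -987902/2984213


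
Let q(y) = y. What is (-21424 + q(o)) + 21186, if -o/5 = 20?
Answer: -338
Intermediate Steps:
o = -100 (o = -5*20 = -100)
(-21424 + q(o)) + 21186 = (-21424 - 100) + 21186 = -21524 + 21186 = -338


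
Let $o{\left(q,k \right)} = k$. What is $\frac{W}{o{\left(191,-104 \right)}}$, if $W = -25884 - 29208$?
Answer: $\frac{13773}{26} \approx 529.73$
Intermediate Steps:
$W = -55092$
$\frac{W}{o{\left(191,-104 \right)}} = - \frac{55092}{-104} = \left(-55092\right) \left(- \frac{1}{104}\right) = \frac{13773}{26}$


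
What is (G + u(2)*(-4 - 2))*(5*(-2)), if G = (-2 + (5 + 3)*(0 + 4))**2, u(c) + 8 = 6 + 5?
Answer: -8820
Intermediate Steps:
u(c) = 3 (u(c) = -8 + (6 + 5) = -8 + 11 = 3)
G = 900 (G = (-2 + 8*4)**2 = (-2 + 32)**2 = 30**2 = 900)
(G + u(2)*(-4 - 2))*(5*(-2)) = (900 + 3*(-4 - 2))*(5*(-2)) = (900 + 3*(-6))*(-10) = (900 - 18)*(-10) = 882*(-10) = -8820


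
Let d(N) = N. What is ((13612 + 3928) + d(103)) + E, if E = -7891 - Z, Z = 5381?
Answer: 4371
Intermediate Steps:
E = -13272 (E = -7891 - 1*5381 = -7891 - 5381 = -13272)
((13612 + 3928) + d(103)) + E = ((13612 + 3928) + 103) - 13272 = (17540 + 103) - 13272 = 17643 - 13272 = 4371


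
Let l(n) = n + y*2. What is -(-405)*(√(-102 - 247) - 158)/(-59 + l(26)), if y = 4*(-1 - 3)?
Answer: 12798/13 - 81*I*√349/13 ≈ 984.46 - 116.4*I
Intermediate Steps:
y = -16 (y = 4*(-4) = -16)
l(n) = -32 + n (l(n) = n - 16*2 = n - 32 = -32 + n)
-(-405)*(√(-102 - 247) - 158)/(-59 + l(26)) = -(-405)*(√(-102 - 247) - 158)/(-59 + (-32 + 26)) = -(-405)*(√(-349) - 158)/(-59 - 6) = -(-405)*(I*√349 - 158)/(-65) = -(-405)*(-158 + I*√349)*(-1/65) = -(-405)*(158/65 - I*√349/65) = -(-12798/13 + 81*I*√349/13) = 12798/13 - 81*I*√349/13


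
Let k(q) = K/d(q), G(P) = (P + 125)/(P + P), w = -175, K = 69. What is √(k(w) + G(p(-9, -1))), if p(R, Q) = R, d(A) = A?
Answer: I*√75397/105 ≈ 2.6151*I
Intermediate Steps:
G(P) = (125 + P)/(2*P) (G(P) = (125 + P)/((2*P)) = (125 + P)*(1/(2*P)) = (125 + P)/(2*P))
k(q) = 69/q
√(k(w) + G(p(-9, -1))) = √(69/(-175) + (½)*(125 - 9)/(-9)) = √(69*(-1/175) + (½)*(-⅑)*116) = √(-69/175 - 58/9) = √(-10771/1575) = I*√75397/105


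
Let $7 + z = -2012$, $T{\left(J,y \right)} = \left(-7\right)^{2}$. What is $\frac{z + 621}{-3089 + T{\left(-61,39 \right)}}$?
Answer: $\frac{699}{1520} \approx 0.45987$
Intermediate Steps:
$T{\left(J,y \right)} = 49$
$z = -2019$ ($z = -7 - 2012 = -2019$)
$\frac{z + 621}{-3089 + T{\left(-61,39 \right)}} = \frac{-2019 + 621}{-3089 + 49} = - \frac{1398}{-3040} = \left(-1398\right) \left(- \frac{1}{3040}\right) = \frac{699}{1520}$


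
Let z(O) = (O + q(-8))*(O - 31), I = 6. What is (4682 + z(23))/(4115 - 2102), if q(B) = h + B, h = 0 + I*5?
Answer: 4322/2013 ≈ 2.1470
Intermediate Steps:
h = 30 (h = 0 + 6*5 = 0 + 30 = 30)
q(B) = 30 + B
z(O) = (-31 + O)*(22 + O) (z(O) = (O + (30 - 8))*(O - 31) = (O + 22)*(-31 + O) = (22 + O)*(-31 + O) = (-31 + O)*(22 + O))
(4682 + z(23))/(4115 - 2102) = (4682 + (-682 + 23² - 9*23))/(4115 - 2102) = (4682 + (-682 + 529 - 207))/2013 = (4682 - 360)*(1/2013) = 4322*(1/2013) = 4322/2013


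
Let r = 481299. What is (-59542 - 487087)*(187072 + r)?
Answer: -365350971359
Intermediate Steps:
(-59542 - 487087)*(187072 + r) = (-59542 - 487087)*(187072 + 481299) = -546629*668371 = -365350971359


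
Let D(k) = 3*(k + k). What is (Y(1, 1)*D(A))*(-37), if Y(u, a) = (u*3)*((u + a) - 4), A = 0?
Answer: 0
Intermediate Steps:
D(k) = 6*k (D(k) = 3*(2*k) = 6*k)
Y(u, a) = 3*u*(-4 + a + u) (Y(u, a) = (3*u)*((a + u) - 4) = (3*u)*(-4 + a + u) = 3*u*(-4 + a + u))
(Y(1, 1)*D(A))*(-37) = ((3*1*(-4 + 1 + 1))*(6*0))*(-37) = ((3*1*(-2))*0)*(-37) = -6*0*(-37) = 0*(-37) = 0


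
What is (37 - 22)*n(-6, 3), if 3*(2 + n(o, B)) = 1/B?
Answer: -85/3 ≈ -28.333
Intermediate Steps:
n(o, B) = -2 + 1/(3*B)
(37 - 22)*n(-6, 3) = (37 - 22)*(-2 + (⅓)/3) = 15*(-2 + (⅓)*(⅓)) = 15*(-2 + ⅑) = 15*(-17/9) = -85/3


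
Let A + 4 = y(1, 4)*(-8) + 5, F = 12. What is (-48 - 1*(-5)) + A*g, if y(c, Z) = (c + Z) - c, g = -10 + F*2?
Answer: -477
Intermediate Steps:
g = 14 (g = -10 + 12*2 = -10 + 24 = 14)
y(c, Z) = Z (y(c, Z) = (Z + c) - c = Z)
A = -31 (A = -4 + (4*(-8) + 5) = -4 + (-32 + 5) = -4 - 27 = -31)
(-48 - 1*(-5)) + A*g = (-48 - 1*(-5)) - 31*14 = (-48 + 5) - 434 = -43 - 434 = -477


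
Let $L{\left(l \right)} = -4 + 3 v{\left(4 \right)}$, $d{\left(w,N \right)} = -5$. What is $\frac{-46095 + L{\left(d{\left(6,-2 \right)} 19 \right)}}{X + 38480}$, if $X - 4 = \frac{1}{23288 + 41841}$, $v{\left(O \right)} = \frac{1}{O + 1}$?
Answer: $- \frac{15011713468}{12532122185} \approx -1.1979$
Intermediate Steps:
$v{\left(O \right)} = \frac{1}{1 + O}$
$X = \frac{260517}{65129}$ ($X = 4 + \frac{1}{23288 + 41841} = 4 + \frac{1}{65129} = \frac{260517}{65129} \approx 4.0$)
$L{\left(l \right)} = - \frac{17}{5}$ ($L{\left(l \right)} = -4 + \frac{3}{1 + 4} = -4 + \frac{3}{5} = - \frac{17}{5}$)
$\frac{-46095 + L{\left(d{\left(6,-2 \right)} 19 \right)}}{X + 38480} = \frac{-46095 - \frac{17}{5}}{\frac{260517}{65129} + 38480} = - \frac{230492}{5 \cdot \frac{2506424437}{65129}} = \left(- \frac{230492}{5}\right) \frac{65129}{2506424437} = - \frac{15011713468}{12532122185}$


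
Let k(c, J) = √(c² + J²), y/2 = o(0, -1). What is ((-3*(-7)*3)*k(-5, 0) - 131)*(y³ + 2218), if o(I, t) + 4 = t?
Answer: 224112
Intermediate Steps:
o(I, t) = -4 + t
y = -10 (y = 2*(-4 - 1) = 2*(-5) = -10)
k(c, J) = √(J² + c²)
((-3*(-7)*3)*k(-5, 0) - 131)*(y³ + 2218) = ((-3*(-7)*3)*√(0² + (-5)²) - 131)*((-10)³ + 2218) = ((21*3)*√(0 + 25) - 131)*(-1000 + 2218) = (63*√25 - 131)*1218 = (63*5 - 131)*1218 = (315 - 131)*1218 = 184*1218 = 224112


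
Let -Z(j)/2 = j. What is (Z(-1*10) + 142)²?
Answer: 26244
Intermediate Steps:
Z(j) = -2*j
(Z(-1*10) + 142)² = (-(-2)*10 + 142)² = (-2*(-10) + 142)² = (20 + 142)² = 162² = 26244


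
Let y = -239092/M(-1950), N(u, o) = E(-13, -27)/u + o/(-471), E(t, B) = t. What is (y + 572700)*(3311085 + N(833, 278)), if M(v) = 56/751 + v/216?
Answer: 62828431545150922109432/31656718079 ≈ 1.9847e+12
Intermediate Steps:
M(v) = 56/751 + v/216 (M(v) = 56*(1/751) + v*(1/216) = 56/751 + v/216)
N(u, o) = -13/u - o/471 (N(u, o) = -13/u + o/(-471) = -13/u + o*(-1/471) = -13/u - o/471)
y = 6464091312/242059 (y = -239092/(56/751 + (1/216)*(-1950)) = -239092/(56/751 - 325/36) = -239092/(-242059/27036) = -239092*(-27036/242059) = 6464091312/242059 ≈ 26705.)
(y + 572700)*(3311085 + N(833, 278)) = (6464091312/242059 + 572700)*(3311085 + (-13/833 - 1/471*278)) = 145091280612*(3311085 + (-13*1/833 - 278/471))/242059 = 145091280612*(3311085 + (-13/833 - 278/471))/242059 = 145091280612*(3311085 - 237697/392343)/242059 = (145091280612/242059)*(1299080784458/392343) = 62828431545150922109432/31656718079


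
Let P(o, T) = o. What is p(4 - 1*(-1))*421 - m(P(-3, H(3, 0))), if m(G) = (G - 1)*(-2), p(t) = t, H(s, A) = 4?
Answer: 2097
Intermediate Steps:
m(G) = 2 - 2*G (m(G) = (-1 + G)*(-2) = 2 - 2*G)
p(4 - 1*(-1))*421 - m(P(-3, H(3, 0))) = (4 - 1*(-1))*421 - (2 - 2*(-3)) = (4 + 1)*421 - (2 + 6) = 5*421 - 1*8 = 2105 - 8 = 2097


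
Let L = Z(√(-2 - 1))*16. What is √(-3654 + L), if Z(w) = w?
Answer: √(-3654 + 16*I*√3) ≈ 0.2292 + 60.449*I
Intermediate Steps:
L = 16*I*√3 (L = √(-2 - 1)*16 = √(-3)*16 = (I*√3)*16 = 16*I*√3 ≈ 27.713*I)
√(-3654 + L) = √(-3654 + 16*I*√3)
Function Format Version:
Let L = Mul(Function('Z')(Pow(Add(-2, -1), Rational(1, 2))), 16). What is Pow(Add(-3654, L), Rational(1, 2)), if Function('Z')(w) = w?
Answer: Pow(Add(-3654, Mul(16, I, Pow(3, Rational(1, 2)))), Rational(1, 2)) ≈ Add(0.2292, Mul(60.449, I))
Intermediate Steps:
L = Mul(16, I, Pow(3, Rational(1, 2))) (L = Mul(Pow(Add(-2, -1), Rational(1, 2)), 16) = Mul(Pow(-3, Rational(1, 2)), 16) = Mul(Mul(I, Pow(3, Rational(1, 2))), 16) = Mul(16, I, Pow(3, Rational(1, 2))) ≈ Mul(27.713, I))
Pow(Add(-3654, L), Rational(1, 2)) = Pow(Add(-3654, Mul(16, I, Pow(3, Rational(1, 2)))), Rational(1, 2))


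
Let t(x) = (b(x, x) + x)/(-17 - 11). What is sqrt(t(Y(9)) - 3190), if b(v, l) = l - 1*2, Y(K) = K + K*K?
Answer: I*sqrt(626486)/14 ≈ 56.536*I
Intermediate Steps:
Y(K) = K + K**2
b(v, l) = -2 + l (b(v, l) = l - 2 = -2 + l)
t(x) = 1/14 - x/14 (t(x) = ((-2 + x) + x)/(-17 - 11) = (-2 + 2*x)/(-28) = (-2 + 2*x)*(-1/28) = 1/14 - x/14)
sqrt(t(Y(9)) - 3190) = sqrt((1/14 - 9*(1 + 9)/14) - 3190) = sqrt((1/14 - 9*10/14) - 3190) = sqrt((1/14 - 1/14*90) - 3190) = sqrt((1/14 - 45/7) - 3190) = sqrt(-89/14 - 3190) = sqrt(-44749/14) = I*sqrt(626486)/14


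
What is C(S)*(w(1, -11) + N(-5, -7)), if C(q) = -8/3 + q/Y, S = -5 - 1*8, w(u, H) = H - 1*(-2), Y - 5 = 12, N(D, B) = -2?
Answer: 1925/51 ≈ 37.745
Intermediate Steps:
Y = 17 (Y = 5 + 12 = 17)
w(u, H) = 2 + H (w(u, H) = H + 2 = 2 + H)
S = -13 (S = -5 - 8 = -13)
C(q) = -8/3 + q/17
C(S)*(w(1, -11) + N(-5, -7)) = (-8/3 + (1/17)*(-13))*((2 - 11) - 2) = (-8/3 - 13/17)*(-9 - 2) = -175/51*(-11) = 1925/51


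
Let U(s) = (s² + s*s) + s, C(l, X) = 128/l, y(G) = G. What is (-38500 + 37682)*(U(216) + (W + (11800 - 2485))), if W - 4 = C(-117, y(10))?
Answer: -9842970278/117 ≈ -8.4128e+7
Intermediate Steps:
W = 340/117 (W = 4 + 128/(-117) = 4 + 128*(-1/117) = 4 - 128/117 = 340/117 ≈ 2.9060)
U(s) = s + 2*s² (U(s) = (s² + s²) + s = 2*s² + s = s + 2*s²)
(-38500 + 37682)*(U(216) + (W + (11800 - 2485))) = (-38500 + 37682)*(216*(1 + 2*216) + (340/117 + (11800 - 2485))) = -818*(216*(1 + 432) + (340/117 + 9315)) = -818*(216*433 + 1090195/117) = -818*(93528 + 1090195/117) = -818*12032971/117 = -9842970278/117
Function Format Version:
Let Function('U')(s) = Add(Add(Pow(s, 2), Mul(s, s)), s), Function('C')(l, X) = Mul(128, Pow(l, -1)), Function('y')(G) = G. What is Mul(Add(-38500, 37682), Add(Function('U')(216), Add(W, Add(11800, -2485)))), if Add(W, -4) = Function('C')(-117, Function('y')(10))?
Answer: Rational(-9842970278, 117) ≈ -8.4128e+7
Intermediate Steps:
W = Rational(340, 117) (W = Add(4, Mul(128, Pow(-117, -1))) = Add(4, Mul(128, Rational(-1, 117))) = Add(4, Rational(-128, 117)) = Rational(340, 117) ≈ 2.9060)
Function('U')(s) = Add(s, Mul(2, Pow(s, 2))) (Function('U')(s) = Add(Add(Pow(s, 2), Pow(s, 2)), s) = Add(Mul(2, Pow(s, 2)), s) = Add(s, Mul(2, Pow(s, 2))))
Mul(Add(-38500, 37682), Add(Function('U')(216), Add(W, Add(11800, -2485)))) = Mul(Add(-38500, 37682), Add(Mul(216, Add(1, Mul(2, 216))), Add(Rational(340, 117), Add(11800, -2485)))) = Mul(-818, Add(Mul(216, Add(1, 432)), Add(Rational(340, 117), 9315))) = Mul(-818, Add(Mul(216, 433), Rational(1090195, 117))) = Mul(-818, Add(93528, Rational(1090195, 117))) = Mul(-818, Rational(12032971, 117)) = Rational(-9842970278, 117)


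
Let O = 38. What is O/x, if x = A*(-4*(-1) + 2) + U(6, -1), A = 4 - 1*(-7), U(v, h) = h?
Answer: 38/65 ≈ 0.58462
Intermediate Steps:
A = 11 (A = 4 + 7 = 11)
x = 65 (x = 11*(-4*(-1) + 2) - 1 = 11*(4 + 2) - 1 = 11*6 - 1 = 66 - 1 = 65)
O/x = 38/65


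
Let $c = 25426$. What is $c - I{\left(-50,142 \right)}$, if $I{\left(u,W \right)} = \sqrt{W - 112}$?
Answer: $25426 - \sqrt{30} \approx 25421.0$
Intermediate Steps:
$I{\left(u,W \right)} = \sqrt{-112 + W}$
$c - I{\left(-50,142 \right)} = 25426 - \sqrt{-112 + 142} = 25426 - \sqrt{30}$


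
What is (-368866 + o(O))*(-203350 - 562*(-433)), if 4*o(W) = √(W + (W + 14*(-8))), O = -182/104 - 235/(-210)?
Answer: -14753164536 + 3333*I*√199794/14 ≈ -1.4753e+10 + 1.0641e+5*I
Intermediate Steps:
O = -53/84 (O = -182*1/104 - 235*(-1/210) = -7/4 + 47/42 = -53/84 ≈ -0.63095)
o(W) = √(-112 + 2*W)/4 (o(W) = √(W + (W + 14*(-8)))/4 = √(W + (W - 112))/4 = √(W + (-112 + W))/4 = √(-112 + 2*W)/4)
(-368866 + o(O))*(-203350 - 562*(-433)) = (-368866 + √(-112 + 2*(-53/84))/4)*(-203350 - 562*(-433)) = (-368866 + √(-112 - 53/42)/4)*(-203350 + 243346) = (-368866 + √(-4757/42)/4)*39996 = (-368866 + (I*√199794/42)/4)*39996 = (-368866 + I*√199794/168)*39996 = -14753164536 + 3333*I*√199794/14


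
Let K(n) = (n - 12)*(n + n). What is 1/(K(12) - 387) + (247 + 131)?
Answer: 146285/387 ≈ 378.00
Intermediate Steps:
K(n) = 2*n*(-12 + n) (K(n) = (-12 + n)*(2*n) = 2*n*(-12 + n))
1/(K(12) - 387) + (247 + 131) = 1/(2*12*(-12 + 12) - 387) + (247 + 131) = 1/(2*12*0 - 387) + 378 = 1/(0 - 387) + 378 = 1/(-387) + 378 = -1/387 + 378 = 146285/387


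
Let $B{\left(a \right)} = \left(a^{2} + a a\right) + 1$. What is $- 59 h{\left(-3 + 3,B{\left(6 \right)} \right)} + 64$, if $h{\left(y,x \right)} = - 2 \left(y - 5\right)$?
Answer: $-526$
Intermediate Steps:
$B{\left(a \right)} = 1 + 2 a^{2}$ ($B{\left(a \right)} = \left(a^{2} + a^{2}\right) + 1 = 2 a^{2} + 1 = 1 + 2 a^{2}$)
$h{\left(y,x \right)} = 10 - 2 y$ ($h{\left(y,x \right)} = - 2 \left(-5 + y\right) = 10 - 2 y$)
$- 59 h{\left(-3 + 3,B{\left(6 \right)} \right)} + 64 = - 59 \left(10 - 2 \left(-3 + 3\right)\right) + 64 = - 59 \left(10 - 0\right) + 64 = - 59 \left(10 + 0\right) + 64 = \left(-59\right) 10 + 64 = -590 + 64 = -526$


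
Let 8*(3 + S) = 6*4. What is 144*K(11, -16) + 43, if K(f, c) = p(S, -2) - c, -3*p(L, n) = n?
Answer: 2443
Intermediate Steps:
S = 0 (S = -3 + (6*4)/8 = -3 + (⅛)*24 = -3 + 3 = 0)
p(L, n) = -n/3
K(f, c) = ⅔ - c (K(f, c) = -⅓*(-2) - c = ⅔ - c)
144*K(11, -16) + 43 = 144*(⅔ - 1*(-16)) + 43 = 144*(⅔ + 16) + 43 = 144*(50/3) + 43 = 2400 + 43 = 2443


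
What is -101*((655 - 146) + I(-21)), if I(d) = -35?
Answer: -47874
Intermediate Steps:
-101*((655 - 146) + I(-21)) = -101*((655 - 146) - 35) = -101*(509 - 35) = -101*474 = -47874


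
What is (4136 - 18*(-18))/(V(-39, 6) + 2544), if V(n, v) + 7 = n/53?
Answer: 118190/67211 ≈ 1.7585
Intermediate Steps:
V(n, v) = -7 + n/53
(4136 - 18*(-18))/(V(-39, 6) + 2544) = (4136 - 18*(-18))/((-7 + (1/53)*(-39)) + 2544) = (4136 + 324)/((-7 - 39/53) + 2544) = 4460/(-410/53 + 2544) = 4460/(134422/53) = 4460*(53/134422) = 118190/67211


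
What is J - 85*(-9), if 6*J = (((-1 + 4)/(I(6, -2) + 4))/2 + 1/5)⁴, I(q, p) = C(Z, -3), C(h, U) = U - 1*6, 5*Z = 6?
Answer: 45900001/60000 ≈ 765.00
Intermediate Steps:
Z = 6/5 (Z = (⅕)*6 = 6/5 ≈ 1.2000)
C(h, U) = -6 + U (C(h, U) = U - 6 = -6 + U)
I(q, p) = -9 (I(q, p) = -6 - 3 = -9)
J = 1/60000 (J = (((-1 + 4)/(-9 + 4))/2 + 1/5)⁴/6 = ((3/(-5))*(½) + 1*(⅕))⁴/6 = ((3*(-⅕))*(½) + ⅕)⁴/6 = (-⅗*½ + ⅕)⁴/6 = (-3/10 + ⅕)⁴/6 = (-⅒)⁴/6 = (⅙)*(1/10000) = 1/60000 ≈ 1.6667e-5)
J - 85*(-9) = 1/60000 - 85*(-9) = 1/60000 + 765 = 45900001/60000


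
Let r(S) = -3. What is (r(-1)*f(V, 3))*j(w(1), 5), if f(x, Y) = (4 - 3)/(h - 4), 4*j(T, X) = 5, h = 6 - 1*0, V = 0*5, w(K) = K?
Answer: -15/8 ≈ -1.8750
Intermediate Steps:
V = 0
h = 6 (h = 6 + 0 = 6)
j(T, X) = 5/4 (j(T, X) = (1/4)*5 = 5/4)
f(x, Y) = 1/2 (f(x, Y) = (4 - 3)/(6 - 4) = 1/2)
(r(-1)*f(V, 3))*j(w(1), 5) = -3*1/2*(5/4) = -3/2*5/4 = -15/8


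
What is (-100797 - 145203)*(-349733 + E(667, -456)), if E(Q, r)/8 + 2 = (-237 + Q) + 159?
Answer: 84879102000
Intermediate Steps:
E(Q, r) = -640 + 8*Q (E(Q, r) = -16 + 8*((-237 + Q) + 159) = -16 + 8*(-78 + Q) = -16 + (-624 + 8*Q) = -640 + 8*Q)
(-100797 - 145203)*(-349733 + E(667, -456)) = (-100797 - 145203)*(-349733 + (-640 + 8*667)) = -246000*(-349733 + (-640 + 5336)) = -246000*(-349733 + 4696) = -246000*(-345037) = 84879102000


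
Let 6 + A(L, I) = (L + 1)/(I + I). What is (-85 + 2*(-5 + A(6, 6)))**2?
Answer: 403225/36 ≈ 11201.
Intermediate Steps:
A(L, I) = -6 + (1 + L)/(2*I) (A(L, I) = -6 + (L + 1)/(I + I) = -6 + (1 + L)/((2*I)) = -6 + (1 + L)*(1/(2*I)) = -6 + (1 + L)/(2*I))
(-85 + 2*(-5 + A(6, 6)))**2 = (-85 + 2*(-5 + (1/2)*(1 + 6 - 12*6)/6))**2 = (-85 + 2*(-5 + (1/2)*(1/6)*(1 + 6 - 72)))**2 = (-85 + 2*(-5 + (1/2)*(1/6)*(-65)))**2 = (-85 + 2*(-5 - 65/12))**2 = (-85 + 2*(-125/12))**2 = (-85 - 125/6)**2 = (-635/6)**2 = 403225/36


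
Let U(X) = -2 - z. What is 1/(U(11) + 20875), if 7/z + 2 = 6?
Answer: 4/83485 ≈ 4.7913e-5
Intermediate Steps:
z = 7/4 (z = 7/(-2 + 6) = 7/4 ≈ 1.7500)
U(X) = -15/4 (U(X) = -2 - 1*7/4 = -2 - 7/4 = -15/4)
1/(U(11) + 20875) = 1/(-15/4 + 20875) = 1/(83485/4) = 4/83485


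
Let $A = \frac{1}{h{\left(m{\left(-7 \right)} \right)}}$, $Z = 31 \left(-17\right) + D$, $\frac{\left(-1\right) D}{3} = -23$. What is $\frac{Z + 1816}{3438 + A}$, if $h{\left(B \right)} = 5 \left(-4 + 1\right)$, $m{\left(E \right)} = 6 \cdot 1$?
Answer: $\frac{2910}{7367} \approx 0.395$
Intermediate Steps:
$D = 69$ ($D = \left(-3\right) \left(-23\right) = 69$)
$m{\left(E \right)} = 6$
$Z = -458$ ($Z = 31 \left(-17\right) + 69 = -527 + 69 = -458$)
$h{\left(B \right)} = -15$ ($h{\left(B \right)} = 5 \left(-3\right) = -15$)
$A = - \frac{1}{15}$ ($A = \frac{1}{-15} = - \frac{1}{15} \approx -0.066667$)
$\frac{Z + 1816}{3438 + A} = \frac{-458 + 1816}{3438 - \frac{1}{15}} = \frac{1358}{\frac{51569}{15}} = 1358 \cdot \frac{15}{51569} = \frac{2910}{7367}$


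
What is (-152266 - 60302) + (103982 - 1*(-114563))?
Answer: 5977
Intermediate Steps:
(-152266 - 60302) + (103982 - 1*(-114563)) = -212568 + (103982 + 114563) = -212568 + 218545 = 5977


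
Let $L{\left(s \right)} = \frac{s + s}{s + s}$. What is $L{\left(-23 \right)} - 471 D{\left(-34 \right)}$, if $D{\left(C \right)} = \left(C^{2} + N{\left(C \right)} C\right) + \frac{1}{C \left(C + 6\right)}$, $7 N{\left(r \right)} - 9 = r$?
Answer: $- \frac{572788271}{952} \approx -6.0167 \cdot 10^{5}$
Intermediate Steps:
$N{\left(r \right)} = \frac{9}{7} + \frac{r}{7}$
$D{\left(C \right)} = C^{2} + C \left(\frac{9}{7} + \frac{C}{7}\right) + \frac{1}{C \left(6 + C\right)}$ ($D{\left(C \right)} = \left(C^{2} + \left(\frac{9}{7} + \frac{C}{7}\right) C\right) + \frac{1}{C \left(C + 6\right)} = \left(C^{2} + C \left(\frac{9}{7} + \frac{C}{7}\right)\right) + \frac{1}{C \left(6 + C\right)} = C^{2} + C \left(\frac{9}{7} + \frac{C}{7}\right) + \frac{1}{C \left(6 + C\right)}$)
$L{\left(s \right)} = 1$ ($L{\left(s \right)} = \frac{2 s}{2 s} = 2 s \frac{1}{2 s} = 1$)
$L{\left(-23 \right)} - 471 D{\left(-34 \right)} = 1 - 471 \frac{7 + 8 \left(-34\right)^{4} + 54 \left(-34\right)^{2} + 57 \left(-34\right)^{3}}{7 \left(-34\right) \left(6 - 34\right)} = 1 - 471 \cdot \frac{1}{7} \left(- \frac{1}{34}\right) \frac{1}{-28} \left(7 + 8 \cdot 1336336 + 54 \cdot 1156 + 57 \left(-39304\right)\right) = 1 - 471 \cdot \frac{1}{7} \left(- \frac{1}{34}\right) \left(- \frac{1}{28}\right) \left(7 + 10690688 + 62424 - 2240328\right) = 1 - 471 \cdot \frac{1}{7} \left(- \frac{1}{34}\right) \left(- \frac{1}{28}\right) 8512791 = 1 - \frac{572789223}{952} = - \frac{572788271}{952}$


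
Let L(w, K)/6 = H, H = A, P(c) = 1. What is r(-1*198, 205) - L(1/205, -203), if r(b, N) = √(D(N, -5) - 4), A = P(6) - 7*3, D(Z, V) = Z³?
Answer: 120 + √8615121 ≈ 3055.2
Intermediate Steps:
A = -20 (A = 1 - 7*3 = 1 - 21 = -20)
H = -20
L(w, K) = -120 (L(w, K) = 6*(-20) = -120)
r(b, N) = √(-4 + N³) (r(b, N) = √(N³ - 4) = √(-4 + N³))
r(-1*198, 205) - L(1/205, -203) = √(-4 + 205³) - 1*(-120) = √(-4 + 8615125) + 120 = √8615121 + 120 = 120 + √8615121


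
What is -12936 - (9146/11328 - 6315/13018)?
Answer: -476923083113/36866976 ≈ -12936.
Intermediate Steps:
-12936 - (9146/11328 - 6315/13018) = -12936 - (9146*(1/11328) - 6315*1/13018) = -12936 - (4573/5664 - 6315/13018) = -12936 - 1*11881577/36866976 = -12936 - 11881577/36866976 = -476923083113/36866976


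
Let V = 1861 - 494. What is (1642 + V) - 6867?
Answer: -3858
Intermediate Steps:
V = 1367
(1642 + V) - 6867 = (1642 + 1367) - 6867 = 3009 - 6867 = -3858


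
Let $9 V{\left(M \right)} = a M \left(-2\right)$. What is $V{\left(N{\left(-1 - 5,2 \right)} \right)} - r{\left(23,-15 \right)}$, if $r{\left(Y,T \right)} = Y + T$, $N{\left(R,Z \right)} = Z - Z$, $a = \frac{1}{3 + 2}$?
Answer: $-8$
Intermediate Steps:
$a = \frac{1}{5} \approx 0.2$
$N{\left(R,Z \right)} = 0$
$V{\left(M \right)} = - \frac{2 M}{45}$ ($V{\left(M \right)} = \frac{\frac{M}{5} \left(-2\right)}{9} = \frac{\left(- \frac{2}{5}\right) M}{9} = - \frac{2 M}{45}$)
$r{\left(Y,T \right)} = T + Y$
$V{\left(N{\left(-1 - 5,2 \right)} \right)} - r{\left(23,-15 \right)} = \left(- \frac{2}{45}\right) 0 - \left(-15 + 23\right) = 0 - 8 = -8$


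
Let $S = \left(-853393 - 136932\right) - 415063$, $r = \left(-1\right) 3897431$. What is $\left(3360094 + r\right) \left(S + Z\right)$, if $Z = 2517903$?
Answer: $-597795472555$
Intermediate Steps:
$r = -3897431$
$S = -1405388$ ($S = -990325 - 415063 = -1405388$)
$\left(3360094 + r\right) \left(S + Z\right) = \left(3360094 - 3897431\right) \left(-1405388 + 2517903\right) = \left(-537337\right) 1112515 = -597795472555$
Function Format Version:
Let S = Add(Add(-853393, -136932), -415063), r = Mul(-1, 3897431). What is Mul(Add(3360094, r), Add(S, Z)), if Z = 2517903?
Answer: -597795472555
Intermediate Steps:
r = -3897431
S = -1405388 (S = Add(-990325, -415063) = -1405388)
Mul(Add(3360094, r), Add(S, Z)) = Mul(Add(3360094, -3897431), Add(-1405388, 2517903)) = Mul(-537337, 1112515) = -597795472555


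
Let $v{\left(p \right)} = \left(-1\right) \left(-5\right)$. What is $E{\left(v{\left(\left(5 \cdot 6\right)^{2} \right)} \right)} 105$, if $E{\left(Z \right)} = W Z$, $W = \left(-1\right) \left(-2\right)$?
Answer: $1050$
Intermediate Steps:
$v{\left(p \right)} = 5$
$W = 2$
$E{\left(Z \right)} = 2 Z$
$E{\left(v{\left(\left(5 \cdot 6\right)^{2} \right)} \right)} 105 = 2 \cdot 5 \cdot 105 = 10 \cdot 105 = 1050$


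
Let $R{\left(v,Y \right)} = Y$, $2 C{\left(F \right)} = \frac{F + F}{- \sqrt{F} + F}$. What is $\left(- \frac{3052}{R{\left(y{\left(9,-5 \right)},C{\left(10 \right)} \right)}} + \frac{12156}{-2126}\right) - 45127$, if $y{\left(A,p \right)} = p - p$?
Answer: $- \frac{51220355}{1063} + \frac{1526 \sqrt{10}}{5} \approx -47220.0$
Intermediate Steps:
$C{\left(F \right)} = \frac{F}{F - \sqrt{F}}$ ($C{\left(F \right)} = \frac{\left(F + F\right) \frac{1}{- \sqrt{F} + F}}{2} = \frac{2 F \frac{1}{F - \sqrt{F}}}{2} = \frac{F}{F - \sqrt{F}}$)
$y{\left(A,p \right)} = 0$
$\left(- \frac{3052}{R{\left(y{\left(9,-5 \right)},C{\left(10 \right)} \right)}} + \frac{12156}{-2126}\right) - 45127 = \left(- \frac{3052}{10 \frac{1}{10 - \sqrt{10}}} + \frac{12156}{-2126}\right) - 45127 = \left(- 3052 \left(1 - \frac{\sqrt{10}}{10}\right) + 12156 \left(- \frac{1}{2126}\right)\right) - 45127 = \left(\left(-3052 + \frac{1526 \sqrt{10}}{5}\right) - \frac{6078}{1063}\right) - 45127 = \left(- \frac{3250354}{1063} + \frac{1526 \sqrt{10}}{5}\right) - 45127 = - \frac{51220355}{1063} + \frac{1526 \sqrt{10}}{5}$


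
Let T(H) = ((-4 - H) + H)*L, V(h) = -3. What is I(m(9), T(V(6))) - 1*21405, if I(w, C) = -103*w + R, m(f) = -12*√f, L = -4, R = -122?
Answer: -17819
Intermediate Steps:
T(H) = 16 (T(H) = ((-4 - H) + H)*(-4) = -4*(-4) = 16)
I(w, C) = -122 - 103*w (I(w, C) = -103*w - 122 = -122 - 103*w)
I(m(9), T(V(6))) - 1*21405 = (-122 - (-1236)*√9) - 1*21405 = (-122 - (-1236)*3) - 21405 = (-122 - 103*(-36)) - 21405 = (-122 + 3708) - 21405 = 3586 - 21405 = -17819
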